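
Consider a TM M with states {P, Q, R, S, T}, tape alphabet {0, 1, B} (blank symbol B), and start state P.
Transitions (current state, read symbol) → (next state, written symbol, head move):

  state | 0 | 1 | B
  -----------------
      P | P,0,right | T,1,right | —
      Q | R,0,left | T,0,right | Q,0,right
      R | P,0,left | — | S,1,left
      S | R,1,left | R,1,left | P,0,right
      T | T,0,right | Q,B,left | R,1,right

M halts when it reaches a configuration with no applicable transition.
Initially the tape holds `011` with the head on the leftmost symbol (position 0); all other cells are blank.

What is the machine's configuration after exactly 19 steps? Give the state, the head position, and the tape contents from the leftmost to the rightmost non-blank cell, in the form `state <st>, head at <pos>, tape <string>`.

state P, head at 3, tape 00011

P | [0]11BB   read 0 → write 0, move right, go to P
P | 0[1]1BB   read 1 → write 1, move right, go to T
T | 01[1]BB   read 1 → write B, move left, go to Q
Q | 0[1]BBB   read 1 → write 0, move right, go to T
T | 00[B]BB   read B → write 1, move right, go to R
R | 001[B]B   read B → write 1, move left, go to S
S | 00[1]1B   read 1 → write 1, move left, go to R
R | 0[0]11B   read 0 → write 0, move left, go to P
P | [0]011B   read 0 → write 0, move right, go to P
P | 0[0]11B   read 0 → write 0, move right, go to P
P | 00[1]1B   read 1 → write 1, move right, go to T
T | 001[1]B   read 1 → write B, move left, go to Q
Q | 00[1]BB   read 1 → write 0, move right, go to T
T | 000[B]B   read B → write 1, move right, go to R
R | 0001[B]   read B → write 1, move left, go to S
S | 000[1]1   read 1 → write 1, move left, go to R
R | 00[0]11   read 0 → write 0, move left, go to P
P | 0[0]011   read 0 → write 0, move right, go to P
P | 00[0]11   read 0 → write 0, move right, go to P
P | 000[1]1
After 19 steps: state P, head at 3, tape 00011.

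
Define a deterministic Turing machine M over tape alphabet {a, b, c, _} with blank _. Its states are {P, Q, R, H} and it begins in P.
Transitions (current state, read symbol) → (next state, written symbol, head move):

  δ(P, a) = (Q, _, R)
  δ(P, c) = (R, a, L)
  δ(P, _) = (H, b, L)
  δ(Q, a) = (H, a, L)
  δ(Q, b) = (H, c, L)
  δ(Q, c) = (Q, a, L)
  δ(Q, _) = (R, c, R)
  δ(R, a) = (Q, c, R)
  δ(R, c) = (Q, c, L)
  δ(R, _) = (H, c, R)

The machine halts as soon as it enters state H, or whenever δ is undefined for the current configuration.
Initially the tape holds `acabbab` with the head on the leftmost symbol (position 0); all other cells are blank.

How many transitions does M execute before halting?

5

state=P head=0 tape=[a]cabbab   (P,a)→(Q,_,R)
state=Q head=1 tape=_[c]abbab   (Q,c)→(Q,a,L)
state=Q head=0 tape=[_]aabbab   (Q,_)→(R,c,R)
state=R head=1 tape=c[a]abbab   (R,a)→(Q,c,R)
state=Q head=2 tape=cc[a]bbab   (Q,a)→(H,a,L)
state=H head=1 tape=c[c]abbab
M halts after 5 transitions.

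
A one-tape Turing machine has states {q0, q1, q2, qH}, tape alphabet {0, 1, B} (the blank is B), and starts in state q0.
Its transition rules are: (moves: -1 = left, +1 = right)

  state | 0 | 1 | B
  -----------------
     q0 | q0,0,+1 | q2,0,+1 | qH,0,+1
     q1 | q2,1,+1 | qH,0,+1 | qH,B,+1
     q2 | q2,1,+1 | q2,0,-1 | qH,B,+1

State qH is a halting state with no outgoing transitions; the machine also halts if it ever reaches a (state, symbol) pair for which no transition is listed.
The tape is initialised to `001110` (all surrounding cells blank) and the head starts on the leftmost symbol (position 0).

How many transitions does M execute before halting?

q0 | [0]01110BB   read 0 → write 0, move +1, go to q0
q0 | 0[0]1110BB   read 0 → write 0, move +1, go to q0
q0 | 00[1]110BB   read 1 → write 0, move +1, go to q2
q2 | 000[1]10BB   read 1 → write 0, move -1, go to q2
q2 | 00[0]010BB   read 0 → write 1, move +1, go to q2
q2 | 001[0]10BB   read 0 → write 1, move +1, go to q2
q2 | 0011[1]0BB   read 1 → write 0, move -1, go to q2
q2 | 001[1]00BB   read 1 → write 0, move -1, go to q2
q2 | 00[1]000BB   read 1 → write 0, move -1, go to q2
q2 | 0[0]0000BB   read 0 → write 1, move +1, go to q2
q2 | 01[0]000BB   read 0 → write 1, move +1, go to q2
q2 | 011[0]00BB   read 0 → write 1, move +1, go to q2
q2 | 0111[0]0BB   read 0 → write 1, move +1, go to q2
q2 | 01111[0]BB   read 0 → write 1, move +1, go to q2
q2 | 011111[B]B   read B → write B, move +1, go to qH
qH | 011111B[B]
M halts after 15 transitions.

15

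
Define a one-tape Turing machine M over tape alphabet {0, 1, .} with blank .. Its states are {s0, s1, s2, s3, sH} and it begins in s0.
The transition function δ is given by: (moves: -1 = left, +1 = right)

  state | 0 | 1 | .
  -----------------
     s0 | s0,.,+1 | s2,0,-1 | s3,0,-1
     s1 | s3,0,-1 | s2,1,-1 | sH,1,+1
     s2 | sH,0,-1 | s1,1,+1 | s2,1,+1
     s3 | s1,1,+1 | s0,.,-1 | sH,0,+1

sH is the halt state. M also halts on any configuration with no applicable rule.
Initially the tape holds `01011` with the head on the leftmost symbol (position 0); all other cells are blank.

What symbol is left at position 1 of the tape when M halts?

0

s0 | [0]1011   read 0 → write ., move +1, go to s0
s0 | .[1]011   read 1 → write 0, move -1, go to s2
s2 | [.]0011   read . → write 1, move +1, go to s2
s2 | 1[0]011   read 0 → write 0, move -1, go to sH
sH | [1]0011
Cell 1 holds 0 when M halts.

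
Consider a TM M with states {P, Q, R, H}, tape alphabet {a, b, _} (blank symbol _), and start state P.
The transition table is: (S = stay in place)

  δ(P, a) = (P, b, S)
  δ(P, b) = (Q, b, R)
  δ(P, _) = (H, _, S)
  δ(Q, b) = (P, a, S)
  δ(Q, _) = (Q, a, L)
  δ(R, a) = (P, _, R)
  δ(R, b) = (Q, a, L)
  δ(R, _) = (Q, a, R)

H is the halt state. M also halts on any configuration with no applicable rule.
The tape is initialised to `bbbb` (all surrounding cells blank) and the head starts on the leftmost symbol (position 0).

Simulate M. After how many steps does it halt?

state=P head=0 tape=[b]bbb_   (P,b)→(Q,b,R)
state=Q head=1 tape=b[b]bb_   (Q,b)→(P,a,S)
state=P head=1 tape=b[a]bb_   (P,a)→(P,b,S)
state=P head=1 tape=b[b]bb_   (P,b)→(Q,b,R)
state=Q head=2 tape=bb[b]b_   (Q,b)→(P,a,S)
state=P head=2 tape=bb[a]b_   (P,a)→(P,b,S)
state=P head=2 tape=bb[b]b_   (P,b)→(Q,b,R)
state=Q head=3 tape=bbb[b]_   (Q,b)→(P,a,S)
state=P head=3 tape=bbb[a]_   (P,a)→(P,b,S)
state=P head=3 tape=bbb[b]_   (P,b)→(Q,b,R)
state=Q head=4 tape=bbbb[_]   (Q,_)→(Q,a,L)
state=Q head=3 tape=bbb[b]a   (Q,b)→(P,a,S)
state=P head=3 tape=bbb[a]a   (P,a)→(P,b,S)
state=P head=3 tape=bbb[b]a   (P,b)→(Q,b,R)
state=Q head=4 tape=bbbb[a]
M halts after 14 transitions.

14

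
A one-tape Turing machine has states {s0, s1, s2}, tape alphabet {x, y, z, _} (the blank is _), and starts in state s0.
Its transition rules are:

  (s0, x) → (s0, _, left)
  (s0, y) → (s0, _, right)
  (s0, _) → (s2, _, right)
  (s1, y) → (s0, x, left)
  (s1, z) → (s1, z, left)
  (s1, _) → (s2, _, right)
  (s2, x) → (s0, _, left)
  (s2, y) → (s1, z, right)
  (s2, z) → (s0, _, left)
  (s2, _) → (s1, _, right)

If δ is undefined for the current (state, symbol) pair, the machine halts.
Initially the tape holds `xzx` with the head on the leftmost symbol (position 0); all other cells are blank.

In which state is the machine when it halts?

s0 | _[x]zx   read x → write _, move left, go to s0
s0 | [_]_zx   read _ → write _, move right, go to s2
s2 | _[_]zx   read _ → write _, move right, go to s1
s1 | __[z]x   read z → write z, move left, go to s1
s1 | _[_]zx   read _ → write _, move right, go to s2
s2 | __[z]x   read z → write _, move left, go to s0
s0 | _[_]_x   read _ → write _, move right, go to s2
s2 | __[_]x   read _ → write _, move right, go to s1
s1 | ___[x]
No transition is defined for (s1, x); M halts in state s1.

s1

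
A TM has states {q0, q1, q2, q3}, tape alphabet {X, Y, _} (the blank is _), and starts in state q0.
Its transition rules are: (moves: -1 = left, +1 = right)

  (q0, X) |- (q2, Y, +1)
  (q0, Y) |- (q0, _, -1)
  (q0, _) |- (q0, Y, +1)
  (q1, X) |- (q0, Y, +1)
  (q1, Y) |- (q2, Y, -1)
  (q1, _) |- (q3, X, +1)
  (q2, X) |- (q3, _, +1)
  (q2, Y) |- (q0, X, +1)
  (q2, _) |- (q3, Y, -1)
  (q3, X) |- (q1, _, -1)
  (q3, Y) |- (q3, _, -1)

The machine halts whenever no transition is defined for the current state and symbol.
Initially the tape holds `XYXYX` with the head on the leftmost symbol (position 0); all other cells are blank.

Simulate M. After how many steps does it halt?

11

q0 | [X]YXYX_   read X → write Y, move +1, go to q2
q2 | Y[Y]XYX_   read Y → write X, move +1, go to q0
q0 | YX[X]YX_   read X → write Y, move +1, go to q2
q2 | YXY[Y]X_   read Y → write X, move +1, go to q0
q0 | YXYX[X]_   read X → write Y, move +1, go to q2
q2 | YXYXY[_]   read _ → write Y, move -1, go to q3
q3 | YXYX[Y]Y   read Y → write _, move -1, go to q3
q3 | YXY[X]_Y   read X → write _, move -1, go to q1
q1 | YX[Y]__Y   read Y → write Y, move -1, go to q2
q2 | Y[X]Y__Y   read X → write _, move +1, go to q3
q3 | Y_[Y]__Y   read Y → write _, move -1, go to q3
q3 | Y[_]___Y
M halts after 11 transitions.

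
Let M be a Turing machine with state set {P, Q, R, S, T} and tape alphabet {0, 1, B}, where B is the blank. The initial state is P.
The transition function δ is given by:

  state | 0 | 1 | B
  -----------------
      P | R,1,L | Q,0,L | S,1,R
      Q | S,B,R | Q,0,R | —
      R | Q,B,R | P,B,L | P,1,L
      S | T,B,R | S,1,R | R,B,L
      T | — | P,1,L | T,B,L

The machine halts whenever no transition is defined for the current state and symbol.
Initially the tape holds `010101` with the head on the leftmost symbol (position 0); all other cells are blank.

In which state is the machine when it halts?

Q

P | BBB[0]10101B   read 0 → write 1, move L, go to R
R | BB[B]110101B   read B → write 1, move L, go to P
P | B[B]1110101B   read B → write 1, move R, go to S
S | B1[1]110101B   read 1 → write 1, move R, go to S
S | B11[1]10101B   read 1 → write 1, move R, go to S
S | B111[1]0101B   read 1 → write 1, move R, go to S
S | B1111[0]101B   read 0 → write B, move R, go to T
T | B1111B[1]01B   read 1 → write 1, move L, go to P
P | B1111[B]101B   read B → write 1, move R, go to S
S | B11111[1]01B   read 1 → write 1, move R, go to S
S | B111111[0]1B   read 0 → write B, move R, go to T
T | B111111B[1]B   read 1 → write 1, move L, go to P
P | B111111[B]1B   read B → write 1, move R, go to S
S | B1111111[1]B   read 1 → write 1, move R, go to S
S | B11111111[B]   read B → write B, move L, go to R
R | B1111111[1]B   read 1 → write B, move L, go to P
P | B111111[1]BB   read 1 → write 0, move L, go to Q
Q | B11111[1]0BB   read 1 → write 0, move R, go to Q
Q | B111110[0]BB   read 0 → write B, move R, go to S
S | B111110B[B]B   read B → write B, move L, go to R
R | B111110[B]BB   read B → write 1, move L, go to P
P | B11111[0]1BB   read 0 → write 1, move L, go to R
R | B1111[1]11BB   read 1 → write B, move L, go to P
P | B111[1]B11BB   read 1 → write 0, move L, go to Q
Q | B11[1]0B11BB   read 1 → write 0, move R, go to Q
Q | B110[0]B11BB   read 0 → write B, move R, go to S
S | B110B[B]11BB   read B → write B, move L, go to R
R | B110[B]B11BB   read B → write 1, move L, go to P
P | B11[0]1B11BB   read 0 → write 1, move L, go to R
R | B1[1]11B11BB   read 1 → write B, move L, go to P
P | B[1]B11B11BB   read 1 → write 0, move L, go to Q
Q | [B]0B11B11BB
No transition is defined for (Q, B); M halts in state Q.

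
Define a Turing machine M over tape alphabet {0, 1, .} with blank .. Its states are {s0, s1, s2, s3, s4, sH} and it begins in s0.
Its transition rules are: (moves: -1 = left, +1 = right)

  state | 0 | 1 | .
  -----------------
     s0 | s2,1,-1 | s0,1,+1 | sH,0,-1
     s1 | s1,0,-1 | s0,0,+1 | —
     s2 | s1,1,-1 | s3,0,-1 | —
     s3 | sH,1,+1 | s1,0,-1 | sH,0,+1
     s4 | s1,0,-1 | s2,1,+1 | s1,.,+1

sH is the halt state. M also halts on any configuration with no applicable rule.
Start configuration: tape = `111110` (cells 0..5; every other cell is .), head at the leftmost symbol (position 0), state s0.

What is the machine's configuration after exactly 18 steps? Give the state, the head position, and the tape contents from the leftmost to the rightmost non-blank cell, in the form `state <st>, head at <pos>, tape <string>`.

s0 | [1]11110   read 1 → write 1, move +1, go to s0
s0 | 1[1]1110   read 1 → write 1, move +1, go to s0
s0 | 11[1]110   read 1 → write 1, move +1, go to s0
s0 | 111[1]10   read 1 → write 1, move +1, go to s0
s0 | 1111[1]0   read 1 → write 1, move +1, go to s0
s0 | 11111[0]   read 0 → write 1, move -1, go to s2
s2 | 1111[1]1   read 1 → write 0, move -1, go to s3
s3 | 111[1]01   read 1 → write 0, move -1, go to s1
s1 | 11[1]001   read 1 → write 0, move +1, go to s0
s0 | 110[0]01   read 0 → write 1, move -1, go to s2
s2 | 11[0]101   read 0 → write 1, move -1, go to s1
s1 | 1[1]1101   read 1 → write 0, move +1, go to s0
s0 | 10[1]101   read 1 → write 1, move +1, go to s0
s0 | 101[1]01   read 1 → write 1, move +1, go to s0
s0 | 1011[0]1   read 0 → write 1, move -1, go to s2
s2 | 101[1]11   read 1 → write 0, move -1, go to s3
s3 | 10[1]011   read 1 → write 0, move -1, go to s1
s1 | 1[0]0011   read 0 → write 0, move -1, go to s1
s1 | [1]00011
After 18 steps: state s1, head at 0, tape 100011.

state s1, head at 0, tape 100011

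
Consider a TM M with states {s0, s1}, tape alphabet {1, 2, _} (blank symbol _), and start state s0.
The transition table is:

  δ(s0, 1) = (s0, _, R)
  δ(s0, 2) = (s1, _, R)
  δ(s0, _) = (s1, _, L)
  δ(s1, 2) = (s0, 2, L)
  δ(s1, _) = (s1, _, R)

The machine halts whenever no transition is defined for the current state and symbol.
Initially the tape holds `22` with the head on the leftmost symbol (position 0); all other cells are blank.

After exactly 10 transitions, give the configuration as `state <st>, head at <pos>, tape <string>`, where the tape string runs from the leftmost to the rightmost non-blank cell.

state s0, head at 0, tape 2

state=s0 head=0 tape=_[2]2   (s0,2)→(s1,_,R)
state=s1 head=1 tape=__[2]   (s1,2)→(s0,2,L)
state=s0 head=0 tape=_[_]2   (s0,_)→(s1,_,L)
state=s1 head=-1 tape=[_]_2   (s1,_)→(s1,_,R)
state=s1 head=0 tape=_[_]2   (s1,_)→(s1,_,R)
state=s1 head=1 tape=__[2]   (s1,2)→(s0,2,L)
state=s0 head=0 tape=_[_]2   (s0,_)→(s1,_,L)
state=s1 head=-1 tape=[_]_2   (s1,_)→(s1,_,R)
state=s1 head=0 tape=_[_]2   (s1,_)→(s1,_,R)
state=s1 head=1 tape=__[2]   (s1,2)→(s0,2,L)
state=s0 head=0 tape=_[_]2
After 10 steps: state s0, head at 0, tape 2.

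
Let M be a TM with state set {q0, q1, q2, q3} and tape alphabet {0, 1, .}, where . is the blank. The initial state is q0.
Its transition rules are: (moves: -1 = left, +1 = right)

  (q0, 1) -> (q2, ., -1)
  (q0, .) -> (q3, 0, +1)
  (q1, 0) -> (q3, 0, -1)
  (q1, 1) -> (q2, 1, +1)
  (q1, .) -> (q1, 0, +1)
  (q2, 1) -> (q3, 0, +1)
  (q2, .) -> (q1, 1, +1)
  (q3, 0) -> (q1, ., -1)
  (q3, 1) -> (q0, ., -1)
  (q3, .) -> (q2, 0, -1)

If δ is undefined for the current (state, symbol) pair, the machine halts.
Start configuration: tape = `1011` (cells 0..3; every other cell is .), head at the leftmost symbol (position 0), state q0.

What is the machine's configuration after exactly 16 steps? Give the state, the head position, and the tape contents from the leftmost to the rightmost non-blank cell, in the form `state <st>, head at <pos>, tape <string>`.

state q3, head at -2, tape 10.011

q0 | ..[1]011   read 1 → write ., move -1, go to q2
q2 | .[.].011   read . → write 1, move +1, go to q1
q1 | .1[.]011   read . → write 0, move +1, go to q1
q1 | .10[0]11   read 0 → write 0, move -1, go to q3
q3 | .1[0]011   read 0 → write ., move -1, go to q1
q1 | .[1].011   read 1 → write 1, move +1, go to q2
q2 | .1[.]011   read . → write 1, move +1, go to q1
q1 | .11[0]11   read 0 → write 0, move -1, go to q3
q3 | .1[1]011   read 1 → write ., move -1, go to q0
q0 | .[1].011   read 1 → write ., move -1, go to q2
q2 | [.]..011   read . → write 1, move +1, go to q1
q1 | 1[.].011   read . → write 0, move +1, go to q1
q1 | 10[.]011   read . → write 0, move +1, go to q1
q1 | 100[0]11   read 0 → write 0, move -1, go to q3
q3 | 10[0]011   read 0 → write ., move -1, go to q1
q1 | 1[0].011   read 0 → write 0, move -1, go to q3
q3 | [1]0.011
After 16 steps: state q3, head at -2, tape 10.011.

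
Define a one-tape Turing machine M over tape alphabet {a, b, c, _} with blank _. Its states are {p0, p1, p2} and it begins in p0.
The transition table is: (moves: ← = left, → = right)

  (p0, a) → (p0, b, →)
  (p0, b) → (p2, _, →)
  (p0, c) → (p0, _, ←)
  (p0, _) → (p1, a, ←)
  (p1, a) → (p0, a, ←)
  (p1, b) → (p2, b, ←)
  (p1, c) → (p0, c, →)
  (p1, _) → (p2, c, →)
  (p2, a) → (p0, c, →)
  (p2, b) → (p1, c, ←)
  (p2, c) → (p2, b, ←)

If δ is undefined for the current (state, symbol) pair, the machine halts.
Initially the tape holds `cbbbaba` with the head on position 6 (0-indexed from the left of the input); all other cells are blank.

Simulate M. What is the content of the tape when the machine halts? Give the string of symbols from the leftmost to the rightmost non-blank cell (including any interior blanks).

state=p0 head=6 tape=___cbbbab[a]_   (p0,a)→(p0,b,→)
state=p0 head=7 tape=___cbbbabb[_]   (p0,_)→(p1,a,←)
state=p1 head=6 tape=___cbbbab[b]a   (p1,b)→(p2,b,←)
state=p2 head=5 tape=___cbbba[b]ba   (p2,b)→(p1,c,←)
state=p1 head=4 tape=___cbbb[a]cba   (p1,a)→(p0,a,←)
state=p0 head=3 tape=___cbb[b]acba   (p0,b)→(p2,_,→)
state=p2 head=4 tape=___cbb_[a]cba   (p2,a)→(p0,c,→)
state=p0 head=5 tape=___cbb_c[c]ba   (p0,c)→(p0,_,←)
state=p0 head=4 tape=___cbb_[c]_ba   (p0,c)→(p0,_,←)
state=p0 head=3 tape=___cbb[_]__ba   (p0,_)→(p1,a,←)
state=p1 head=2 tape=___cb[b]a__ba   (p1,b)→(p2,b,←)
state=p2 head=1 tape=___c[b]ba__ba   (p2,b)→(p1,c,←)
state=p1 head=0 tape=___[c]cba__ba   (p1,c)→(p0,c,→)
state=p0 head=1 tape=___c[c]ba__ba   (p0,c)→(p0,_,←)
state=p0 head=0 tape=___[c]_ba__ba   (p0,c)→(p0,_,←)
state=p0 head=-1 tape=__[_]__ba__ba   (p0,_)→(p1,a,←)
state=p1 head=-2 tape=_[_]a__ba__ba   (p1,_)→(p2,c,→)
state=p2 head=-1 tape=_c[a]__ba__ba   (p2,a)→(p0,c,→)
state=p0 head=0 tape=_cc[_]_ba__ba   (p0,_)→(p1,a,←)
state=p1 head=-1 tape=_c[c]a_ba__ba   (p1,c)→(p0,c,→)
state=p0 head=0 tape=_cc[a]_ba__ba   (p0,a)→(p0,b,→)
state=p0 head=1 tape=_ccb[_]ba__ba   (p0,_)→(p1,a,←)
state=p1 head=0 tape=_cc[b]aba__ba   (p1,b)→(p2,b,←)
state=p2 head=-1 tape=_c[c]baba__ba   (p2,c)→(p2,b,←)
state=p2 head=-2 tape=_[c]bbaba__ba   (p2,c)→(p2,b,←)
state=p2 head=-3 tape=[_]bbbaba__ba
The non-blank tape span at halt is bbbaba__ba.

bbbaba__ba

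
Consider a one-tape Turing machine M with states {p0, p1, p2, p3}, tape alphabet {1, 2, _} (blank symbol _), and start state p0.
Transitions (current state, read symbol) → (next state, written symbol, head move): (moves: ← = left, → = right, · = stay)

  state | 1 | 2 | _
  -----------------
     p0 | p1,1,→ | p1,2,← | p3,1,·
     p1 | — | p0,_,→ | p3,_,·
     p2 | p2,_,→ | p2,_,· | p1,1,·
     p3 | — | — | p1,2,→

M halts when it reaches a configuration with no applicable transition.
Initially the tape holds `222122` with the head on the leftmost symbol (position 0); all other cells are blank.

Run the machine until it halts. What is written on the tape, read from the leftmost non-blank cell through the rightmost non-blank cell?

222_12_1

state=p0 head=0 tape=_[2]22122_   (p0,2)→(p1,2,←)
state=p1 head=-1 tape=[_]222122_   (p1,_)→(p3,_,·)
state=p3 head=-1 tape=[_]222122_   (p3,_)→(p1,2,→)
state=p1 head=0 tape=2[2]22122_   (p1,2)→(p0,_,→)
state=p0 head=1 tape=2_[2]2122_   (p0,2)→(p1,2,←)
state=p1 head=0 tape=2[_]22122_   (p1,_)→(p3,_,·)
state=p3 head=0 tape=2[_]22122_   (p3,_)→(p1,2,→)
state=p1 head=1 tape=22[2]2122_   (p1,2)→(p0,_,→)
state=p0 head=2 tape=22_[2]122_   (p0,2)→(p1,2,←)
state=p1 head=1 tape=22[_]2122_   (p1,_)→(p3,_,·)
state=p3 head=1 tape=22[_]2122_   (p3,_)→(p1,2,→)
state=p1 head=2 tape=222[2]122_   (p1,2)→(p0,_,→)
state=p0 head=3 tape=222_[1]22_   (p0,1)→(p1,1,→)
state=p1 head=4 tape=222_1[2]2_   (p1,2)→(p0,_,→)
state=p0 head=5 tape=222_1_[2]_   (p0,2)→(p1,2,←)
state=p1 head=4 tape=222_1[_]2_   (p1,_)→(p3,_,·)
state=p3 head=4 tape=222_1[_]2_   (p3,_)→(p1,2,→)
state=p1 head=5 tape=222_12[2]_   (p1,2)→(p0,_,→)
state=p0 head=6 tape=222_12_[_]   (p0,_)→(p3,1,·)
state=p3 head=6 tape=222_12_[1]
The non-blank tape span at halt is 222_12_1.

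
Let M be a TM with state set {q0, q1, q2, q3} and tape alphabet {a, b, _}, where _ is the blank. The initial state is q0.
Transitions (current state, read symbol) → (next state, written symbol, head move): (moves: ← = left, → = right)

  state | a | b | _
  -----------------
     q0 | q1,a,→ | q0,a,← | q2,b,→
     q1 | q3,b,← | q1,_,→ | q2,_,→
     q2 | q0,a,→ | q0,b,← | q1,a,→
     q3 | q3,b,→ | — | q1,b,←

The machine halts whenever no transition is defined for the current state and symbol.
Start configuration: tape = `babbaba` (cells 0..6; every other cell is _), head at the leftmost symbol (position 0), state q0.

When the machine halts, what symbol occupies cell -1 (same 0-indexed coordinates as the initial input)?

b

q0 | _[b]abbaba   read b → write a, move ←, go to q0
q0 | [_]aabbaba   read _ → write b, move →, go to q2
q2 | b[a]abbaba   read a → write a, move →, go to q0
q0 | ba[a]bbaba   read a → write a, move →, go to q1
q1 | baa[b]baba   read b → write _, move →, go to q1
q1 | baa_[b]aba   read b → write _, move →, go to q1
q1 | baa__[a]ba   read a → write b, move ←, go to q3
q3 | baa_[_]bba   read _ → write b, move ←, go to q1
q1 | baa[_]bbba   read _ → write _, move →, go to q2
q2 | baa_[b]bba   read b → write b, move ←, go to q0
q0 | baa[_]bbba   read _ → write b, move →, go to q2
q2 | baab[b]bba   read b → write b, move ←, go to q0
q0 | baa[b]bbba   read b → write a, move ←, go to q0
q0 | ba[a]abbba   read a → write a, move →, go to q1
q1 | baa[a]bbba   read a → write b, move ←, go to q3
q3 | ba[a]bbbba   read a → write b, move →, go to q3
q3 | bab[b]bbba
Cell -1 holds b when M halts.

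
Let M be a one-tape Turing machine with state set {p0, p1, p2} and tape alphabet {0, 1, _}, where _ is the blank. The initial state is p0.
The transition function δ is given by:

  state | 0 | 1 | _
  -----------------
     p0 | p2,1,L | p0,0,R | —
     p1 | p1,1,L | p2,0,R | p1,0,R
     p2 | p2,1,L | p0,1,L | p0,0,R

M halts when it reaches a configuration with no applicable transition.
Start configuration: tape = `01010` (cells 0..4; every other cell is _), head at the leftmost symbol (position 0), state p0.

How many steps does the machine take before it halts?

state=p0 head=0 tape=___[0]1010_   (p0,0)→(p2,1,L)
state=p2 head=-1 tape=__[_]11010_   (p2,_)→(p0,0,R)
state=p0 head=0 tape=__0[1]1010_   (p0,1)→(p0,0,R)
state=p0 head=1 tape=__00[1]010_   (p0,1)→(p0,0,R)
state=p0 head=2 tape=__000[0]10_   (p0,0)→(p2,1,L)
state=p2 head=1 tape=__00[0]110_   (p2,0)→(p2,1,L)
state=p2 head=0 tape=__0[0]1110_   (p2,0)→(p2,1,L)
state=p2 head=-1 tape=__[0]11110_   (p2,0)→(p2,1,L)
state=p2 head=-2 tape=_[_]111110_   (p2,_)→(p0,0,R)
state=p0 head=-1 tape=_0[1]11110_   (p0,1)→(p0,0,R)
state=p0 head=0 tape=_00[1]1110_   (p0,1)→(p0,0,R)
state=p0 head=1 tape=_000[1]110_   (p0,1)→(p0,0,R)
state=p0 head=2 tape=_0000[1]10_   (p0,1)→(p0,0,R)
state=p0 head=3 tape=_00000[1]0_   (p0,1)→(p0,0,R)
state=p0 head=4 tape=_000000[0]_   (p0,0)→(p2,1,L)
state=p2 head=3 tape=_00000[0]1_   (p2,0)→(p2,1,L)
state=p2 head=2 tape=_0000[0]11_   (p2,0)→(p2,1,L)
state=p2 head=1 tape=_000[0]111_   (p2,0)→(p2,1,L)
state=p2 head=0 tape=_00[0]1111_   (p2,0)→(p2,1,L)
state=p2 head=-1 tape=_0[0]11111_   (p2,0)→(p2,1,L)
state=p2 head=-2 tape=_[0]111111_   (p2,0)→(p2,1,L)
state=p2 head=-3 tape=[_]1111111_   (p2,_)→(p0,0,R)
state=p0 head=-2 tape=0[1]111111_   (p0,1)→(p0,0,R)
state=p0 head=-1 tape=00[1]11111_   (p0,1)→(p0,0,R)
state=p0 head=0 tape=000[1]1111_   (p0,1)→(p0,0,R)
state=p0 head=1 tape=0000[1]111_   (p0,1)→(p0,0,R)
state=p0 head=2 tape=00000[1]11_   (p0,1)→(p0,0,R)
state=p0 head=3 tape=000000[1]1_   (p0,1)→(p0,0,R)
state=p0 head=4 tape=0000000[1]_   (p0,1)→(p0,0,R)
state=p0 head=5 tape=00000000[_]
M halts after 29 transitions.

29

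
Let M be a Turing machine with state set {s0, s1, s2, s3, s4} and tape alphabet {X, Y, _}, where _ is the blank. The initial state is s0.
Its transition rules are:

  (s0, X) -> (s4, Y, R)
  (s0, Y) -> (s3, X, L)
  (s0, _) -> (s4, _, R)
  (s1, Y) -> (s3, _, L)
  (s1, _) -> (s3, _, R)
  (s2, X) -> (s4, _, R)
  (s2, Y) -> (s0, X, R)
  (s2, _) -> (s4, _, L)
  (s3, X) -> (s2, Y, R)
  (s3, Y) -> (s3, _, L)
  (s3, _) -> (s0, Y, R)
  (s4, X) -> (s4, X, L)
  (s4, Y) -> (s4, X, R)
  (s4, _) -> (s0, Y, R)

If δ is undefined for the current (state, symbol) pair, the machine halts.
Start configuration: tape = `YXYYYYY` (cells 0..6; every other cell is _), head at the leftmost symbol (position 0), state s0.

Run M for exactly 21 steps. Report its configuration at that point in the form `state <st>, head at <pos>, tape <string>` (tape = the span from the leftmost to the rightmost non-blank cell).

s0 | ___[Y]XYYYYY   read Y → write X, move L, go to s3
s3 | __[_]XXYYYYY   read _ → write Y, move R, go to s0
s0 | __Y[X]XYYYYY   read X → write Y, move R, go to s4
s4 | __YY[X]YYYYY   read X → write X, move L, go to s4
s4 | __Y[Y]XYYYYY   read Y → write X, move R, go to s4
s4 | __YX[X]YYYYY   read X → write X, move L, go to s4
s4 | __Y[X]XYYYYY   read X → write X, move L, go to s4
s4 | __[Y]XXYYYYY   read Y → write X, move R, go to s4
s4 | __X[X]XYYYYY   read X → write X, move L, go to s4
s4 | __[X]XXYYYYY   read X → write X, move L, go to s4
s4 | _[_]XXXYYYYY   read _ → write Y, move R, go to s0
s0 | _Y[X]XXYYYYY   read X → write Y, move R, go to s4
s4 | _YY[X]XYYYYY   read X → write X, move L, go to s4
s4 | _Y[Y]XXYYYYY   read Y → write X, move R, go to s4
s4 | _YX[X]XYYYYY   read X → write X, move L, go to s4
s4 | _Y[X]XXYYYYY   read X → write X, move L, go to s4
s4 | _[Y]XXXYYYYY   read Y → write X, move R, go to s4
s4 | _X[X]XXYYYYY   read X → write X, move L, go to s4
s4 | _[X]XXXYYYYY   read X → write X, move L, go to s4
s4 | [_]XXXXYYYYY   read _ → write Y, move R, go to s0
s0 | Y[X]XXXYYYYY   read X → write Y, move R, go to s4
s4 | YY[X]XXYYYYY
After 21 steps: state s4, head at -1, tape YYXXXYYYYY.

state s4, head at -1, tape YYXXXYYYYY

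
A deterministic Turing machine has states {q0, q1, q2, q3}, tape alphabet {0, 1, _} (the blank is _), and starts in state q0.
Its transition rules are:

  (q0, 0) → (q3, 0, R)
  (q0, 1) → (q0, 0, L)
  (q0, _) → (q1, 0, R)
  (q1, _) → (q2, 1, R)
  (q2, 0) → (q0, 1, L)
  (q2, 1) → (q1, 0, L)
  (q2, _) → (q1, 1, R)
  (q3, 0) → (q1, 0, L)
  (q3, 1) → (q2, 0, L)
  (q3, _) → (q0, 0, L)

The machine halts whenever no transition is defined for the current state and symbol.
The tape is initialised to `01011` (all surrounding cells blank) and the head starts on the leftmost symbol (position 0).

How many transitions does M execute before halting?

4

state=q0 head=0 tape=_[0]1011   (q0,0)→(q3,0,R)
state=q3 head=1 tape=_0[1]011   (q3,1)→(q2,0,L)
state=q2 head=0 tape=_[0]0011   (q2,0)→(q0,1,L)
state=q0 head=-1 tape=[_]10011   (q0,_)→(q1,0,R)
state=q1 head=0 tape=0[1]0011
M halts after 4 transitions.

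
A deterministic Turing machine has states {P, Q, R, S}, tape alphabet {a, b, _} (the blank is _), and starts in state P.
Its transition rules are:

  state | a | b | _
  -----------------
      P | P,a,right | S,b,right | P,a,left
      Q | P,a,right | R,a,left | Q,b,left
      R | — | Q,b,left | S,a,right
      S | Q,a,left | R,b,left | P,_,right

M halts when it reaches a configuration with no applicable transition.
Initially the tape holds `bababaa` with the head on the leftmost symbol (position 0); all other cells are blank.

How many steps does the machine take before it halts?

state=P head=0 tape=_[b]ababaa   (P,b)→(S,b,right)
state=S head=1 tape=_b[a]babaa   (S,a)→(Q,a,left)
state=Q head=0 tape=_[b]ababaa   (Q,b)→(R,a,left)
state=R head=-1 tape=[_]aababaa   (R,_)→(S,a,right)
state=S head=0 tape=a[a]ababaa   (S,a)→(Q,a,left)
state=Q head=-1 tape=[a]aababaa   (Q,a)→(P,a,right)
state=P head=0 tape=a[a]ababaa   (P,a)→(P,a,right)
state=P head=1 tape=aa[a]babaa   (P,a)→(P,a,right)
state=P head=2 tape=aaa[b]abaa   (P,b)→(S,b,right)
state=S head=3 tape=aaab[a]baa   (S,a)→(Q,a,left)
state=Q head=2 tape=aaa[b]abaa   (Q,b)→(R,a,left)
state=R head=1 tape=aa[a]aabaa
M halts after 11 transitions.

11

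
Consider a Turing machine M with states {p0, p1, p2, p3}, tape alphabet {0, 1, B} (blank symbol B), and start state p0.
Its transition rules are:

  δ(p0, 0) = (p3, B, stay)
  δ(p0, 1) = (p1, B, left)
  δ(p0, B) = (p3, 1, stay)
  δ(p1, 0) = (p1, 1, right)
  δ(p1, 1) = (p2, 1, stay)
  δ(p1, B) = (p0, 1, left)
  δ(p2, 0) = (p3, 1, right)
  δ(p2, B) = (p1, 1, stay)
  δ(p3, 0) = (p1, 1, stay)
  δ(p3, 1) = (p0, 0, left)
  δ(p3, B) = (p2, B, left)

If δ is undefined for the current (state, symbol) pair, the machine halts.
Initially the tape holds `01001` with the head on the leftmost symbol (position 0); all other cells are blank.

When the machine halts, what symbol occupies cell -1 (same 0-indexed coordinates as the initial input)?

p0 | B[0]1001   read 0 → write B, move stay, go to p3
p3 | B[B]1001   read B → write B, move left, go to p2
p2 | [B]B1001   read B → write 1, move stay, go to p1
p1 | [1]B1001   read 1 → write 1, move stay, go to p2
p2 | [1]B1001
Cell -1 holds 1 when M halts.

1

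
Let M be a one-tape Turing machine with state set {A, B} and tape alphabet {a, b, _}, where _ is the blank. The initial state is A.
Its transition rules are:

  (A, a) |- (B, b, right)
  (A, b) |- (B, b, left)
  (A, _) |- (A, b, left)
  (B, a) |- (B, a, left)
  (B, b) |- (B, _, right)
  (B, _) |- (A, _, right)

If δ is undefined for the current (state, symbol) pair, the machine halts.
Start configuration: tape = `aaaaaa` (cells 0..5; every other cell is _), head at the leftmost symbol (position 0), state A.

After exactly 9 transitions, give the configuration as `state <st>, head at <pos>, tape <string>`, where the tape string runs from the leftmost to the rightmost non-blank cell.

state B, head at 1, tape aaaa

state=A head=0 tape=[a]aaaaa   (A,a)→(B,b,right)
state=B head=1 tape=b[a]aaaa   (B,a)→(B,a,left)
state=B head=0 tape=[b]aaaaa   (B,b)→(B,_,right)
state=B head=1 tape=_[a]aaaa   (B,a)→(B,a,left)
state=B head=0 tape=[_]aaaaa   (B,_)→(A,_,right)
state=A head=1 tape=_[a]aaaa   (A,a)→(B,b,right)
state=B head=2 tape=_b[a]aaa   (B,a)→(B,a,left)
state=B head=1 tape=_[b]aaaa   (B,b)→(B,_,right)
state=B head=2 tape=__[a]aaa   (B,a)→(B,a,left)
state=B head=1 tape=_[_]aaaa
After 9 steps: state B, head at 1, tape aaaa.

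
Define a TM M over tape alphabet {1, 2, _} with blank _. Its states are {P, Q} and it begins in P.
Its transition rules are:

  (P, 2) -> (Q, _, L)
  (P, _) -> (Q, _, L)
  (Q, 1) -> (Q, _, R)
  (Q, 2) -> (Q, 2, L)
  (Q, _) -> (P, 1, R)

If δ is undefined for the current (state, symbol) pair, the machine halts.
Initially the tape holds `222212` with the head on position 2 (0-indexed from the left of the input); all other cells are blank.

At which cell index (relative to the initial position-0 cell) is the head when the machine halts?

P | _22[2]212   read 2 → write _, move L, go to Q
Q | _2[2]_212   read 2 → write 2, move L, go to Q
Q | _[2]2_212   read 2 → write 2, move L, go to Q
Q | [_]22_212   read _ → write 1, move R, go to P
P | 1[2]2_212   read 2 → write _, move L, go to Q
Q | [1]_2_212   read 1 → write _, move R, go to Q
Q | _[_]2_212   read _ → write 1, move R, go to P
P | _1[2]_212   read 2 → write _, move L, go to Q
Q | _[1]__212   read 1 → write _, move R, go to Q
Q | __[_]_212   read _ → write 1, move R, go to P
P | __1[_]212   read _ → write _, move L, go to Q
Q | __[1]_212   read 1 → write _, move R, go to Q
Q | ___[_]212   read _ → write 1, move R, go to P
P | ___1[2]12   read 2 → write _, move L, go to Q
Q | ___[1]_12   read 1 → write _, move R, go to Q
Q | ____[_]12   read _ → write 1, move R, go to P
P | ____1[1]2
At halt the head is at cell 4.

4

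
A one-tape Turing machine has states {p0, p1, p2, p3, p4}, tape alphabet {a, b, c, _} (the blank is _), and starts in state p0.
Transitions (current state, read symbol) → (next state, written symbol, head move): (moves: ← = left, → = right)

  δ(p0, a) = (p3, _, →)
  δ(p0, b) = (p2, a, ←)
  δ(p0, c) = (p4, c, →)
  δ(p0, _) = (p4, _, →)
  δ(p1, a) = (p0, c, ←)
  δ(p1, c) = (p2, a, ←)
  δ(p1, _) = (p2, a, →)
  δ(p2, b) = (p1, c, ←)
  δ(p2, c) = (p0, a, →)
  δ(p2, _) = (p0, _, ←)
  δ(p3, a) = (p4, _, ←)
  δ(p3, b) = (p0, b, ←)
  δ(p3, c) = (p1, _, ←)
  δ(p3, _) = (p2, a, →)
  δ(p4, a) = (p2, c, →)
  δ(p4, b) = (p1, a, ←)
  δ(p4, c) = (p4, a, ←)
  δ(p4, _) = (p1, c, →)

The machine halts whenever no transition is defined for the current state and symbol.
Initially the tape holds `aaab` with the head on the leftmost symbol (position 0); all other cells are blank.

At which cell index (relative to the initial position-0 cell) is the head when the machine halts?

p0 | [a]aab   read a → write _, move →, go to p3
p3 | _[a]ab   read a → write _, move ←, go to p4
p4 | [_]_ab   read _ → write c, move →, go to p1
p1 | c[_]ab   read _ → write a, move →, go to p2
p2 | ca[a]b
At halt the head is at cell 2.

2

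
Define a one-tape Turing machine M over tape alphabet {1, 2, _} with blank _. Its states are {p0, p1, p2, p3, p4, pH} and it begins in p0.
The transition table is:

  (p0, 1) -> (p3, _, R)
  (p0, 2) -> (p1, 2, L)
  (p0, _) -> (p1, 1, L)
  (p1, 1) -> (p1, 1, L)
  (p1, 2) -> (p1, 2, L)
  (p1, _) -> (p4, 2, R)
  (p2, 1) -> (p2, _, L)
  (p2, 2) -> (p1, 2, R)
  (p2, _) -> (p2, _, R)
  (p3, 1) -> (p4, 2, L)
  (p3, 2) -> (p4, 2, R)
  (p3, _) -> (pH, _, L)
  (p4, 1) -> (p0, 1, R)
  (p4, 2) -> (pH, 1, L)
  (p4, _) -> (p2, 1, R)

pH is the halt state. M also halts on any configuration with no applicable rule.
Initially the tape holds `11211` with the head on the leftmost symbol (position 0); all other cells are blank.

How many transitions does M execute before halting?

p0 | __[1]1211   read 1 → write _, move R, go to p3
p3 | ___[1]211   read 1 → write 2, move L, go to p4
p4 | __[_]2211   read _ → write 1, move R, go to p2
p2 | __1[2]211   read 2 → write 2, move R, go to p1
p1 | __12[2]11   read 2 → write 2, move L, go to p1
p1 | __1[2]211   read 2 → write 2, move L, go to p1
p1 | __[1]2211   read 1 → write 1, move L, go to p1
p1 | _[_]12211   read _ → write 2, move R, go to p4
p4 | _2[1]2211   read 1 → write 1, move R, go to p0
p0 | _21[2]211   read 2 → write 2, move L, go to p1
p1 | _2[1]2211   read 1 → write 1, move L, go to p1
p1 | _[2]12211   read 2 → write 2, move L, go to p1
p1 | [_]212211   read _ → write 2, move R, go to p4
p4 | 2[2]12211   read 2 → write 1, move L, go to pH
pH | [2]112211
M halts after 14 transitions.

14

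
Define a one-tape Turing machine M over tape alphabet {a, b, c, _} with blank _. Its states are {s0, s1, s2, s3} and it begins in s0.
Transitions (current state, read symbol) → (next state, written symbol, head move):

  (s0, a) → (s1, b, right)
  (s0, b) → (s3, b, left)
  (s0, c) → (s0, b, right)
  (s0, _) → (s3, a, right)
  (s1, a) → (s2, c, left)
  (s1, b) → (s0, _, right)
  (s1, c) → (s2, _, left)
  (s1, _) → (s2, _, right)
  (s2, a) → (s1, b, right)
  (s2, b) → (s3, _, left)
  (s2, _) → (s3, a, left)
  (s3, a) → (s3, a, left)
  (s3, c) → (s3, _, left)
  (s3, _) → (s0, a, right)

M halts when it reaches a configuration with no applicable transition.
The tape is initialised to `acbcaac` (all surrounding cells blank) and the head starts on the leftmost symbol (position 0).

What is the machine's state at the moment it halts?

s0 | ___[a]cbcaac   read a → write b, move right, go to s1
s1 | ___b[c]bcaac   read c → write _, move left, go to s2
s2 | ___[b]_bcaac   read b → write _, move left, go to s3
s3 | __[_]__bcaac   read _ → write a, move right, go to s0
s0 | __a[_]_bcaac   read _ → write a, move right, go to s3
s3 | __aa[_]bcaac   read _ → write a, move right, go to s0
s0 | __aaa[b]caac   read b → write b, move left, go to s3
s3 | __aa[a]bcaac   read a → write a, move left, go to s3
s3 | __a[a]abcaac   read a → write a, move left, go to s3
s3 | __[a]aabcaac   read a → write a, move left, go to s3
s3 | _[_]aaabcaac   read _ → write a, move right, go to s0
s0 | _a[a]aabcaac   read a → write b, move right, go to s1
s1 | _ab[a]abcaac   read a → write c, move left, go to s2
s2 | _a[b]cabcaac   read b → write _, move left, go to s3
s3 | _[a]_cabcaac   read a → write a, move left, go to s3
s3 | [_]a_cabcaac   read _ → write a, move right, go to s0
s0 | a[a]_cabcaac   read a → write b, move right, go to s1
s1 | ab[_]cabcaac   read _ → write _, move right, go to s2
s2 | ab_[c]abcaac
No transition is defined for (s2, c); M halts in state s2.

s2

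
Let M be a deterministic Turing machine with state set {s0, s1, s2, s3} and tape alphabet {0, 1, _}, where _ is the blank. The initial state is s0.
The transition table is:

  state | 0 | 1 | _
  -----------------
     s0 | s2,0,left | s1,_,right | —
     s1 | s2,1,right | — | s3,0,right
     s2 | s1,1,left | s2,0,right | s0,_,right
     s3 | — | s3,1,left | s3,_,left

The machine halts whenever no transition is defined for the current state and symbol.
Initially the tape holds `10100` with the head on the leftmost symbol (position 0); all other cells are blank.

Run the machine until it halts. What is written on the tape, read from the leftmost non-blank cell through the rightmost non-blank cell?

s0 | [1]0100__   read 1 → write _, move right, go to s1
s1 | _[0]100__   read 0 → write 1, move right, go to s2
s2 | _1[1]00__   read 1 → write 0, move right, go to s2
s2 | _10[0]0__   read 0 → write 1, move left, go to s1
s1 | _1[0]10__   read 0 → write 1, move right, go to s2
s2 | _11[1]0__   read 1 → write 0, move right, go to s2
s2 | _110[0]__   read 0 → write 1, move left, go to s1
s1 | _11[0]1__   read 0 → write 1, move right, go to s2
s2 | _111[1]__   read 1 → write 0, move right, go to s2
s2 | _1110[_]_   read _ → write _, move right, go to s0
s0 | _1110_[_]
The non-blank tape span at halt is 1110.

1110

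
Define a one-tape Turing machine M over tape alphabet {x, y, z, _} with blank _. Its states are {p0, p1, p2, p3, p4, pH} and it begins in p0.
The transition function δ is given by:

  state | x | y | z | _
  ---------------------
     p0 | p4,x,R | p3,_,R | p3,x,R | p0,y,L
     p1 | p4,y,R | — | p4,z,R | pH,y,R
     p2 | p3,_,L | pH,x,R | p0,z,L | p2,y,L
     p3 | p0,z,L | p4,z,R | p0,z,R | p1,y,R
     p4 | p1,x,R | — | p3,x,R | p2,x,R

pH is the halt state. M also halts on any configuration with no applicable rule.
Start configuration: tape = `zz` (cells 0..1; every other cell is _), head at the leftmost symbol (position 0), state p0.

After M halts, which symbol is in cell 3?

z

p0 | [z]z___   read z → write x, move R, go to p3
p3 | x[z]___   read z → write z, move R, go to p0
p0 | xz[_]__   read _ → write y, move L, go to p0
p0 | x[z]y__   read z → write x, move R, go to p3
p3 | xx[y]__   read y → write z, move R, go to p4
p4 | xxz[_]_   read _ → write x, move R, go to p2
p2 | xxzx[_]   read _ → write y, move L, go to p2
p2 | xxz[x]y   read x → write _, move L, go to p3
p3 | xx[z]_y   read z → write z, move R, go to p0
p0 | xxz[_]y   read _ → write y, move L, go to p0
p0 | xx[z]yy   read z → write x, move R, go to p3
p3 | xxx[y]y   read y → write z, move R, go to p4
p4 | xxxz[y]
Cell 3 holds z when M halts.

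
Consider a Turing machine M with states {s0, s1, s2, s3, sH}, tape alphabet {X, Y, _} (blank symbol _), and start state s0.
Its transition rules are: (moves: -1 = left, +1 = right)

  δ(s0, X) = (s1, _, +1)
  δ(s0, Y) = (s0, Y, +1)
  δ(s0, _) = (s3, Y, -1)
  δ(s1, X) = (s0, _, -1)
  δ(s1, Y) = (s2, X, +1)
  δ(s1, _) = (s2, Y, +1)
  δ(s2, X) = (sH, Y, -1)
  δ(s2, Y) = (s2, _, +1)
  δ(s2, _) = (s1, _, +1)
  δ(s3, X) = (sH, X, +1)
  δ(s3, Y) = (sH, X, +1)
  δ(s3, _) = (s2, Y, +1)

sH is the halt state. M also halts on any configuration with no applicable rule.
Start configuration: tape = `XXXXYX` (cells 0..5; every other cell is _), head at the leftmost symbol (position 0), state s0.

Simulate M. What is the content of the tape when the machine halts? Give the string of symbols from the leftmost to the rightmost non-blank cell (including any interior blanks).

s0 | _[X]XXXYX   read X → write _, move +1, go to s1
s1 | __[X]XXYX   read X → write _, move -1, go to s0
s0 | _[_]_XXYX   read _ → write Y, move -1, go to s3
s3 | [_]Y_XXYX   read _ → write Y, move +1, go to s2
s2 | Y[Y]_XXYX   read Y → write _, move +1, go to s2
s2 | Y_[_]XXYX   read _ → write _, move +1, go to s1
s1 | Y__[X]XYX   read X → write _, move -1, go to s0
s0 | Y_[_]_XYX   read _ → write Y, move -1, go to s3
s3 | Y[_]Y_XYX   read _ → write Y, move +1, go to s2
s2 | YY[Y]_XYX   read Y → write _, move +1, go to s2
s2 | YY_[_]XYX   read _ → write _, move +1, go to s1
s1 | YY__[X]YX   read X → write _, move -1, go to s0
s0 | YY_[_]_YX   read _ → write Y, move -1, go to s3
s3 | YY[_]Y_YX   read _ → write Y, move +1, go to s2
s2 | YYY[Y]_YX   read Y → write _, move +1, go to s2
s2 | YYY_[_]YX   read _ → write _, move +1, go to s1
s1 | YYY__[Y]X   read Y → write X, move +1, go to s2
s2 | YYY__X[X]   read X → write Y, move -1, go to sH
sH | YYY__[X]Y
The non-blank tape span at halt is YYY__XY.

YYY__XY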